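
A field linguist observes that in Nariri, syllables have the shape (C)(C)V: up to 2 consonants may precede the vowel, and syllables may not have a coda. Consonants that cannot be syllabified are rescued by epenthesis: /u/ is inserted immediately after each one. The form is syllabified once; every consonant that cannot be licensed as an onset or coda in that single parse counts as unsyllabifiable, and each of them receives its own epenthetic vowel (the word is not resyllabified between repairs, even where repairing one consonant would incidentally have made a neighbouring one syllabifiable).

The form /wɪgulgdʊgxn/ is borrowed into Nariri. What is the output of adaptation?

wɪgulugdʊguxunu

The consonants /l/, /g/, /x/, /n/ cannot be parsed into a legal (C)(C)V syllable (no codas are permitted; onsets may contain at most 2 consonants).
Each unlicensed consonant becomes the onset of a new syllable: /l/ → /lu/, /g/ → /gu/, /x/ → /xu/, /n/ → /nu/.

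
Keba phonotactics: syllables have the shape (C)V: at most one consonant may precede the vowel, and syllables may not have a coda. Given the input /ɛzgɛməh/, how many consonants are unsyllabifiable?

Under (C)V, the unsyllabifiable consonants are /z/, /h/ (no codas are permitted; onsets are limited to one consonant).

2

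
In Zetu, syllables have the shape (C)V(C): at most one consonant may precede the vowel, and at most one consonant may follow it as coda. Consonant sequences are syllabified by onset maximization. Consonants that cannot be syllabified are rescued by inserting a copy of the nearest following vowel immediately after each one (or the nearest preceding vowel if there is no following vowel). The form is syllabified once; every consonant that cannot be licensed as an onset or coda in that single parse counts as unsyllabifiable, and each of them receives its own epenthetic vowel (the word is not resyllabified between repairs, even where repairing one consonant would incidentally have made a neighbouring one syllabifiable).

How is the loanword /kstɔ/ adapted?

The consonants /k/, /s/ cannot be parsed into a legal (C)V(C) syllable (at most one coda consonant is licensed; onsets are limited to one consonant).
Epenthesis after each stranded consonant: /k/ → /kɔ/, /s/ → /sɔ/.

kɔsɔtɔ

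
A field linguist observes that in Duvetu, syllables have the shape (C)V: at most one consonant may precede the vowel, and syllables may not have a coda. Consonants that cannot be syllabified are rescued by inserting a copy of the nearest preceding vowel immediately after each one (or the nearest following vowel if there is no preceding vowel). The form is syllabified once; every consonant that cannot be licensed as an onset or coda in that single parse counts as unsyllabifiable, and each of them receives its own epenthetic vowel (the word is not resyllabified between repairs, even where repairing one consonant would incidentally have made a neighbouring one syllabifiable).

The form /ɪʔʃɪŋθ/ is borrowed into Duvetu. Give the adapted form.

ɪʔɪʃɪŋɪθɪ

Syllabifying with onset maximization leaves /ʔ/, /ŋ/, /θ/ stranded (no codas are permitted; onsets are limited to one consonant).
Each unlicensed consonant becomes the onset of a new syllable: /ʔ/ → /ʔɪ/, /ŋ/ → /ŋɪ/, /θ/ → /θɪ/.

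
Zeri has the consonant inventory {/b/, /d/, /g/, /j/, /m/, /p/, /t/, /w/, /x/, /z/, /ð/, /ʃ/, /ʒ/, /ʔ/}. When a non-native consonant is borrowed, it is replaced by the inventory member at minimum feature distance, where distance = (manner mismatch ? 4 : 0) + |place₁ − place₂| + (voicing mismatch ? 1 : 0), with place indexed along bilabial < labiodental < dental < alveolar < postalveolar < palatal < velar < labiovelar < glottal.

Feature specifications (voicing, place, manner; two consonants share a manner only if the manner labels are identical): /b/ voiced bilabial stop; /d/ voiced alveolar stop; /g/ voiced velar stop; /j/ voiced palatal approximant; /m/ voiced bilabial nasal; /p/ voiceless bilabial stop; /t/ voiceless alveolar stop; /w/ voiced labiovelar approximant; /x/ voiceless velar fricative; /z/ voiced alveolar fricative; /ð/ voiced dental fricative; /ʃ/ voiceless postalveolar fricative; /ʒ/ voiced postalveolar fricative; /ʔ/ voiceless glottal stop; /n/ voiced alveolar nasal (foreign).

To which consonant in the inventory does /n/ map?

/m/ is closest: same manner (nasal), place distance 3 (alveolar→bilabial), same voicing; total 3. Next closest is /d/ at distance 4.

m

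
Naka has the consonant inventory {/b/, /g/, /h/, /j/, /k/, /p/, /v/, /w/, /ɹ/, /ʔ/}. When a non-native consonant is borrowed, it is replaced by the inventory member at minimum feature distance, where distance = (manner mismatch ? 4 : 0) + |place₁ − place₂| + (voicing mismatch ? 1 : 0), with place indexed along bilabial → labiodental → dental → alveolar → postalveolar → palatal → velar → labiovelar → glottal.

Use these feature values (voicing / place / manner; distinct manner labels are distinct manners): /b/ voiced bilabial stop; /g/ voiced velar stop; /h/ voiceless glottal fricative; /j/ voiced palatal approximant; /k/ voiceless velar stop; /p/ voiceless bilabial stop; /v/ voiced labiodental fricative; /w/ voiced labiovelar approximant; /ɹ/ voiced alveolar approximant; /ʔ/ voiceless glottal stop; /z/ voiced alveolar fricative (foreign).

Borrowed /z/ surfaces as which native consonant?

v

/v/ is closest: same manner (fricative), place distance 2 (alveolar→labiodental), same voicing; total 2. Next closest is /ɹ/ at distance 4.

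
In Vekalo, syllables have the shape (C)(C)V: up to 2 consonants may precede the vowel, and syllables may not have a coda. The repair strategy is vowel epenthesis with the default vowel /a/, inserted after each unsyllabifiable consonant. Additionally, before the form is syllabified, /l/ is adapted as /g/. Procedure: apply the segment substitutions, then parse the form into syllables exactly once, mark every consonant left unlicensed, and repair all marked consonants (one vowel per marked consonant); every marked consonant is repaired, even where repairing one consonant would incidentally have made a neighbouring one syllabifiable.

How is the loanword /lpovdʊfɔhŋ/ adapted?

Substitution: /l/ → /g/, giving /gpovdʊfɔhŋ/.
Syllabifying with onset maximization leaves /h/, /ŋ/ stranded (no codas are permitted; onsets may contain at most 2 consonants).
Each unlicensed consonant becomes the onset of a new syllable: /h/ → /ha/, /ŋ/ → /ŋa/.

gpovdʊfɔhaŋa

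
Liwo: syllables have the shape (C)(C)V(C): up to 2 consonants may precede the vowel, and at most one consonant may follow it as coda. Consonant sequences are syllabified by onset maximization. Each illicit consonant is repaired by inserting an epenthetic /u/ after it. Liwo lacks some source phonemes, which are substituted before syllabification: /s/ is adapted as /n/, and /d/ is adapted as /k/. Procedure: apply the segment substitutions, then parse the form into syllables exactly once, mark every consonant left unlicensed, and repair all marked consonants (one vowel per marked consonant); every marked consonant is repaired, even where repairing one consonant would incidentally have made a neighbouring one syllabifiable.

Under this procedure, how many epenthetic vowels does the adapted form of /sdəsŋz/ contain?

After substitution the input is /nkənŋz/.
The unsyllabifiable consonants are /ŋ/, /z/; each receives one epenthetic vowel.

2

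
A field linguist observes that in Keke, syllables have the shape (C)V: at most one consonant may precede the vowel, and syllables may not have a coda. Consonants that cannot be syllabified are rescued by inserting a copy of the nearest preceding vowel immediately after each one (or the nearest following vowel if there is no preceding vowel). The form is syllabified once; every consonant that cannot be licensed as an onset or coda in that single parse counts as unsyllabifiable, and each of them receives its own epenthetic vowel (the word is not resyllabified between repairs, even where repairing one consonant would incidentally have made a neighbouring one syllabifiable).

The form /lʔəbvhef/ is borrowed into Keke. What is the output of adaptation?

ləʔəbəvəhefe

Syllabifying with onset maximization leaves /l/, /b/, /v/, /f/ stranded (no codas are permitted; onsets are limited to one consonant).
Inserting the epenthetic vowel yields /l/ → /lə/, /b/ → /bə/, /v/ → /və/, /f/ → /fe/.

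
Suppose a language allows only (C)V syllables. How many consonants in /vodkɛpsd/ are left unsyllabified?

The consonants /d/, /p/, /s/, /d/ cannot be parsed into a legal (C)V syllable (no codas are permitted; onsets are limited to one consonant).

4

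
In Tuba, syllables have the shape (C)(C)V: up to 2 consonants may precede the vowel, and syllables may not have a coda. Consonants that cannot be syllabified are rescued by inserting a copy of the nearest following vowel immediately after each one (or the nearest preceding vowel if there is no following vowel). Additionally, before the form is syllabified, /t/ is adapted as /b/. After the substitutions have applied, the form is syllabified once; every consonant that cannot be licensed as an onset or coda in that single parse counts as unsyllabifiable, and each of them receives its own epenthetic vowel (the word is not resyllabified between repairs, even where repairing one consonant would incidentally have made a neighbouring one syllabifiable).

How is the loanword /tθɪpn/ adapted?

bθɪpɪnɪ

Substitution: /t/ → /b/, giving /bθɪpn/.
The consonants /p/, /n/ cannot be parsed into a legal (C)(C)V syllable (no codas are permitted; onsets may contain at most 2 consonants).
Each unlicensed consonant becomes the onset of a new syllable: /p/ → /pɪ/, /n/ → /nɪ/.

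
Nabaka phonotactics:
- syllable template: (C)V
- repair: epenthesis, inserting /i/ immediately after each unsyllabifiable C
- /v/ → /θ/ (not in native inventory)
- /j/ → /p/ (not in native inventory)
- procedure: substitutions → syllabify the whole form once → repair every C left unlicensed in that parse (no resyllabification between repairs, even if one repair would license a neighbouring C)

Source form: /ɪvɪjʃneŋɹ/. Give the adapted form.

Substitution: /v/ → /θ/, /j/ → /p/, giving /ɪθɪpʃneŋɹ/.
Under (C)V, the unsyllabifiable consonants are /p/, /ʃ/, /ŋ/, /ɹ/ (no codas are permitted; onsets are limited to one consonant).
Each unlicensed consonant becomes the onset of a new syllable: /p/ → /pi/, /ʃ/ → /ʃi/, /ŋ/ → /ŋi/, /ɹ/ → /ɹi/.

ɪθɪpiʃineŋiɹi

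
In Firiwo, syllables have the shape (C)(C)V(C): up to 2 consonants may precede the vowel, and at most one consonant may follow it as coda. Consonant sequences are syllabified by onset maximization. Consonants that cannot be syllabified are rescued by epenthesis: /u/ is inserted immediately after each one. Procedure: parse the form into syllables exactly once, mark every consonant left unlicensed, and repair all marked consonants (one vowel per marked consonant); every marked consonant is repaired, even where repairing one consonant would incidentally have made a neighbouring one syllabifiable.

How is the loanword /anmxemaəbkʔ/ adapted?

Syllabifying with onset maximization leaves /k/, /ʔ/ stranded (at most one coda consonant is licensed; onsets may contain at most 2 consonants).
Each unlicensed consonant becomes the onset of a new syllable: /k/ → /ku/, /ʔ/ → /ʔu/.

anmxemaəbkuʔu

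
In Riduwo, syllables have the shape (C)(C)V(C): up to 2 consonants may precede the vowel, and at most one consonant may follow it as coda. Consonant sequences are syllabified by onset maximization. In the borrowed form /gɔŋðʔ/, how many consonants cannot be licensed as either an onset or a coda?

Under (C)(C)V(C), the unsyllabifiable consonants are /ð/, /ʔ/ (at most one coda consonant is licensed; onsets may contain at most 2 consonants).

2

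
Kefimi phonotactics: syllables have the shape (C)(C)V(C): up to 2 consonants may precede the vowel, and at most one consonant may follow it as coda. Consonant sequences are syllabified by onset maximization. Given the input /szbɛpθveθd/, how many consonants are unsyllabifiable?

2

The consonants /s/, /d/ cannot be parsed into a legal (C)(C)V(C) syllable (at most one coda consonant is licensed; onsets may contain at most 2 consonants).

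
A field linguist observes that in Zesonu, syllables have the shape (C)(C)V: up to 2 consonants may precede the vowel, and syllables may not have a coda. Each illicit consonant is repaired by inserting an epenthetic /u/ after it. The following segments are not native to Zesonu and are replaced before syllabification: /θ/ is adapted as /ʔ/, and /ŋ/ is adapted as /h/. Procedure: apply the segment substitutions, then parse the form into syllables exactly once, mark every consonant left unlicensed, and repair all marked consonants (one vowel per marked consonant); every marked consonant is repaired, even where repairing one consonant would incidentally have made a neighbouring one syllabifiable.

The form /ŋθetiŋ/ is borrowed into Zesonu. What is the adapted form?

hʔetihu

Substitution: /ŋ/ → /h/, /θ/ → /ʔ/, giving /hʔetih/.
Syllabifying with onset maximization leaves /h/ stranded (no codas are permitted; onsets may contain at most 2 consonants).
Each unlicensed consonant becomes the onset of a new syllable: /h/ → /hu/.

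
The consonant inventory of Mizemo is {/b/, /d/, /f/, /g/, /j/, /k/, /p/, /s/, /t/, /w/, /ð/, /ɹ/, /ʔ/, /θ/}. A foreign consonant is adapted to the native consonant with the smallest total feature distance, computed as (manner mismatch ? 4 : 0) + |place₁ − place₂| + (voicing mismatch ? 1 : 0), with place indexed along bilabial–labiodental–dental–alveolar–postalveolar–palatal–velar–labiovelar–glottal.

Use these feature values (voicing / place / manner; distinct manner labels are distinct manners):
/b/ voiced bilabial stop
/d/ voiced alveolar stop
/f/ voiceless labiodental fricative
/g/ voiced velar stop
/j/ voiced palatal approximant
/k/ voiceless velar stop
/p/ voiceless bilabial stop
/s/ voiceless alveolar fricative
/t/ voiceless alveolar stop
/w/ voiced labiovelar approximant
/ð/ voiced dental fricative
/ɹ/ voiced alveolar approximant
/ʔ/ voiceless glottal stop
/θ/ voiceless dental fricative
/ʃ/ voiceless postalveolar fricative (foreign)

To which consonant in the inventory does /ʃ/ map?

s

/s/ is closest: same manner (fricative), place distance 1 (postalveolar→alveolar), same voicing; total 1. Next closest is /θ/ at distance 2.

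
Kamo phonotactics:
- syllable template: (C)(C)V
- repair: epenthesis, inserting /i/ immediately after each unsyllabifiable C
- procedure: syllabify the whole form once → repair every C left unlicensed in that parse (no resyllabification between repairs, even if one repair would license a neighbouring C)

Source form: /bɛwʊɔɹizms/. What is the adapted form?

The consonants /z/, /m/, /s/ cannot be parsed into a legal (C)(C)V syllable (no codas are permitted; onsets may contain at most 2 consonants).
Inserting the epenthetic vowel yields /z/ → /zi/, /m/ → /mi/, /s/ → /si/.

bɛwʊɔɹizimisi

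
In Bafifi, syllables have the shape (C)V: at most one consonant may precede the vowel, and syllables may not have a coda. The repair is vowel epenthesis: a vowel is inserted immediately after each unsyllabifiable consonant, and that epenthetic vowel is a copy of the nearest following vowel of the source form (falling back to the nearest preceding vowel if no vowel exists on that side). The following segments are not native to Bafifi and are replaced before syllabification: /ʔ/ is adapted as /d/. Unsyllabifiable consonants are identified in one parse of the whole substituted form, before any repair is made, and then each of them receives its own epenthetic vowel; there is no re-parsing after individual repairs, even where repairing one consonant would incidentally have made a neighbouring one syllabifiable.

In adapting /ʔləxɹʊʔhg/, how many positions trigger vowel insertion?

After substitution the input is /dləxɹʊdhg/.
The unsyllabifiable consonants are /d/, /x/, /d/, /h/, /g/; each receives one epenthetic vowel.

5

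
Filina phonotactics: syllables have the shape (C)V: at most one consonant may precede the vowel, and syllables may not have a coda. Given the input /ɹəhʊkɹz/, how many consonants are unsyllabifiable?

3

Under (C)V, the unsyllabifiable consonants are /k/, /ɹ/, /z/ (no codas are permitted; onsets are limited to one consonant).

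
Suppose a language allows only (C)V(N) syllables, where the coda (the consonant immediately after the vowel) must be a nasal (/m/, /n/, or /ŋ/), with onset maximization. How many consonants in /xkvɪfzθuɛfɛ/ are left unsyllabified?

4

The consonants /x/, /k/, /f/, /z/ cannot be parsed into a legal (C)V(N) syllable (only a nasal (/m/, /n/, or /ŋ/) is licensed in coda position; onsets are limited to one consonant).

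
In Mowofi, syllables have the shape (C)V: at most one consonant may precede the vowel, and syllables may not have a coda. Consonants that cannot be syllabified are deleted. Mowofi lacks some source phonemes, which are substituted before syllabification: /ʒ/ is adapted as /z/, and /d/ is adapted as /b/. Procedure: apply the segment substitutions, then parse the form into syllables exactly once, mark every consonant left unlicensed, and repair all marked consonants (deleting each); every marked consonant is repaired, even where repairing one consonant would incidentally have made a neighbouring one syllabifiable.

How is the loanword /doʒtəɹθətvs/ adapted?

Substitution: /d/ → /b/, /ʒ/ → /z/, giving /boztəɹθətvs/.
Under (C)V, the unsyllabifiable consonants are /z/, /ɹ/, /t/, /v/, /s/ (no codas are permitted; onsets are limited to one consonant).
Each unlicensed consonant is deleted: /z/, /ɹ/, /t/, /v/, /s/.

botəθə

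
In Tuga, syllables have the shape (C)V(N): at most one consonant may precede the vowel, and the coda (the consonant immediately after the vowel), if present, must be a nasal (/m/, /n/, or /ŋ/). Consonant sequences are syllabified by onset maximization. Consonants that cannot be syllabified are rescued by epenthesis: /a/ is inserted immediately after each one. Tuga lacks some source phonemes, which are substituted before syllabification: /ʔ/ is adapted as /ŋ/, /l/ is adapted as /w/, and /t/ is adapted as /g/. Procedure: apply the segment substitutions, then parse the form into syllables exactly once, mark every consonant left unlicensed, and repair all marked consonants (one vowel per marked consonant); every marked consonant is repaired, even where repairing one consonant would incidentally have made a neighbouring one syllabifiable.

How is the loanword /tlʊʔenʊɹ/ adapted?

Substitution: /t/ → /g/, /l/ → /w/, /ʔ/ → /ŋ/, giving /gwʊŋenʊɹ/.
Under (C)V(N), the unsyllabifiable consonants are /g/, /ɹ/ (only a nasal (/m/, /n/, or /ŋ/) is licensed in coda position; onsets are limited to one consonant).
Each unlicensed consonant becomes the onset of a new syllable: /g/ → /ga/, /ɹ/ → /ɹa/.

gawʊŋenʊɹa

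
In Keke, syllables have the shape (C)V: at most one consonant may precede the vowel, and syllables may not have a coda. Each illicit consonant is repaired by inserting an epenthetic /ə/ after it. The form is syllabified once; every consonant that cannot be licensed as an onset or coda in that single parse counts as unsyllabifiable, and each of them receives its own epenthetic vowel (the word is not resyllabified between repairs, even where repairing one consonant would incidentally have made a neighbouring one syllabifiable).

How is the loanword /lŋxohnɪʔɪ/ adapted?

ləŋəxohənɪʔɪ

Syllabifying with onset maximization leaves /l/, /ŋ/, /h/ stranded (no codas are permitted; onsets are limited to one consonant).
Inserting the epenthetic vowel yields /l/ → /lə/, /ŋ/ → /ŋə/, /h/ → /hə/.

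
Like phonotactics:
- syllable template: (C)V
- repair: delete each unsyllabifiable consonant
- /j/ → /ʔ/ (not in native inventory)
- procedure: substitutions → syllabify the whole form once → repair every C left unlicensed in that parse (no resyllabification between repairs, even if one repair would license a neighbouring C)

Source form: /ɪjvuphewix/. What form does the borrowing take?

ɪvuhewi

Substitution: /j/ → /ʔ/, giving /ɪʔvuphewix/.
Syllabifying with onset maximization leaves /ʔ/, /p/, /x/ stranded (no codas are permitted; onsets are limited to one consonant).
Deletion applies to /ʔ/, /p/, /x/.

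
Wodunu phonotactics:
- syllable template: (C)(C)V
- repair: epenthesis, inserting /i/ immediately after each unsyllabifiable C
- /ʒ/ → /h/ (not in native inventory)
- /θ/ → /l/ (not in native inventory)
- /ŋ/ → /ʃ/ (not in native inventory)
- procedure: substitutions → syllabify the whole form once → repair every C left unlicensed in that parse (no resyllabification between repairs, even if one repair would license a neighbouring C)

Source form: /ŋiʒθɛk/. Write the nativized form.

ʃihlɛki

Substitution: /ŋ/ → /ʃ/, /ʒ/ → /h/, /θ/ → /l/, giving /ʃihlɛk/.
Syllabifying with onset maximization leaves /k/ stranded (no codas are permitted; onsets may contain at most 2 consonants).
Each unlicensed consonant becomes the onset of a new syllable: /k/ → /ki/.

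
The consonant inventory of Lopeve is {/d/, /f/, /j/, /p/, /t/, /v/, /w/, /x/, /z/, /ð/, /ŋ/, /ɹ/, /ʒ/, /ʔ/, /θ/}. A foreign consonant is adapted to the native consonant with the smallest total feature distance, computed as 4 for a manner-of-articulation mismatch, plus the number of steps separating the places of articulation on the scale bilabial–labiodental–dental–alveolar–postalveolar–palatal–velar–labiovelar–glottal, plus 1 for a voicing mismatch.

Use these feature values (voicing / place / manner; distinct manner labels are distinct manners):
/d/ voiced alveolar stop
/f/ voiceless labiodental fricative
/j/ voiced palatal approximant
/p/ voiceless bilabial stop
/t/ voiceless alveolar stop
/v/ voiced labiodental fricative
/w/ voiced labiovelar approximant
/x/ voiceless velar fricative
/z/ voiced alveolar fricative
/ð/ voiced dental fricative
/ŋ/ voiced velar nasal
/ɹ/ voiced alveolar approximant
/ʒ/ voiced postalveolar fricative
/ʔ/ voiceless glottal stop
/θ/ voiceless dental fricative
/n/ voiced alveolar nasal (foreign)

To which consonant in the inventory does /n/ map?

/ŋ/ is closest: same manner (nasal), place distance 3 (alveolar→velar), same voicing; total 3. Next closest is /d/ at distance 4.

ŋ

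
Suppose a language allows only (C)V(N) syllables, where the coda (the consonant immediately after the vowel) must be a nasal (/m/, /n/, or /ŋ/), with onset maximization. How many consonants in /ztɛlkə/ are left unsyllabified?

2

The consonants /z/, /l/ cannot be parsed into a legal (C)V(N) syllable (only a nasal (/m/, /n/, or /ŋ/) is licensed in coda position; onsets are limited to one consonant).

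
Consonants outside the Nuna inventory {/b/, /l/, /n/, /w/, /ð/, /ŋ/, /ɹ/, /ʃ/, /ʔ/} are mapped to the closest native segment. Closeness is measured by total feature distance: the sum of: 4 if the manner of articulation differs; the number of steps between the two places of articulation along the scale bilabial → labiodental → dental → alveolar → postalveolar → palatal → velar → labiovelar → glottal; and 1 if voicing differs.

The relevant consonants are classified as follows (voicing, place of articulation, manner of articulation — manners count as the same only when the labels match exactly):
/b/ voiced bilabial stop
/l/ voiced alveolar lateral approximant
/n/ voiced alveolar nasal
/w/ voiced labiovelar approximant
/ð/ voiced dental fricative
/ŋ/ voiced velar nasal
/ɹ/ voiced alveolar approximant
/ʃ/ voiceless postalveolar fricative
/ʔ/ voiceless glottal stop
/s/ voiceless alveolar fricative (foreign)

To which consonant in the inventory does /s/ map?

/ʃ/ is closest: same manner (fricative), place distance 1 (alveolar→postalveolar), same voicing; total 1. Next closest is /ð/ at distance 2.

ʃ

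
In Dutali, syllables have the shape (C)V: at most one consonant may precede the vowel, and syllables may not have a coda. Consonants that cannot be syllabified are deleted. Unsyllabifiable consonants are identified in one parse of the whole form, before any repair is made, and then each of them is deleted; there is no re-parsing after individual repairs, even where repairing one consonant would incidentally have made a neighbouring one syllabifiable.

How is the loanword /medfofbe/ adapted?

Under (C)V, the unsyllabifiable consonants are /d/, /f/ (no codas are permitted; onsets are limited to one consonant).
Each unlicensed consonant is deleted: /d/, /f/.

mefobe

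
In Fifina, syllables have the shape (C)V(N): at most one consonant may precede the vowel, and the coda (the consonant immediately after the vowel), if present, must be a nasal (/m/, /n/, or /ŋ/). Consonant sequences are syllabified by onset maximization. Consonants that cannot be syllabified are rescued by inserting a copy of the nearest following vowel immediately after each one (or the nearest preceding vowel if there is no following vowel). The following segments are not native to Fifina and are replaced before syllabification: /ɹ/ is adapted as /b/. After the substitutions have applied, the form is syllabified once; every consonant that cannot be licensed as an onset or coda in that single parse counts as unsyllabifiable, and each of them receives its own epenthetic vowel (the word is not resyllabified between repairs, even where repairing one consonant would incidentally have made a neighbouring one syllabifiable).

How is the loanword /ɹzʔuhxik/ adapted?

buzuʔuhixiki

Substitution: /ɹ/ → /b/, giving /bzʔuhxik/.
Syllabifying with onset maximization leaves /b/, /z/, /h/, /k/ stranded (only a nasal (/m/, /n/, or /ŋ/) is licensed in coda position; onsets are limited to one consonant).
Epenthesis after each stranded consonant: /b/ → /bu/, /z/ → /zu/, /h/ → /hi/, /k/ → /ki/.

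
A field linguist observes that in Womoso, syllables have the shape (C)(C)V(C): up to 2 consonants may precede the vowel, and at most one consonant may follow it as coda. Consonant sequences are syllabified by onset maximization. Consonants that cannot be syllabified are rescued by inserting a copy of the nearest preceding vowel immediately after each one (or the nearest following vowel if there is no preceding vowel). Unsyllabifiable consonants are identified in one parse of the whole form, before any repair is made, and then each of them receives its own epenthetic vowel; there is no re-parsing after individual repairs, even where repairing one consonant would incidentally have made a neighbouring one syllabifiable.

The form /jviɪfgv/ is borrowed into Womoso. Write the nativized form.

jviɪfgɪvɪ

Under (C)(C)V(C), the unsyllabifiable consonants are /g/, /v/ (at most one coda consonant is licensed; onsets may contain at most 2 consonants).
Each unlicensed consonant becomes the onset of a new syllable: /g/ → /gɪ/, /v/ → /vɪ/.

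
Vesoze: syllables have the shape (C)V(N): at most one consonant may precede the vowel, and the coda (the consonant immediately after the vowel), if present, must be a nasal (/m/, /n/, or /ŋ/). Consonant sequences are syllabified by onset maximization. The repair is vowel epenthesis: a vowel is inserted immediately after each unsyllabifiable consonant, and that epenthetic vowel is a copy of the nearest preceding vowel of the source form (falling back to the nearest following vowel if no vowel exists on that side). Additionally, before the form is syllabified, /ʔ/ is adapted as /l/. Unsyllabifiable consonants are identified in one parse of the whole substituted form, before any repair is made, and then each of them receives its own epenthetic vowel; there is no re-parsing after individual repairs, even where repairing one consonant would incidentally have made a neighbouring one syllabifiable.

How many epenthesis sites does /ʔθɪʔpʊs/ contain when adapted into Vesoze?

After substitution the input is /lθɪlpʊs/.
The unsyllabifiable consonants are /l/, /l/, /s/; each receives one epenthetic vowel.

3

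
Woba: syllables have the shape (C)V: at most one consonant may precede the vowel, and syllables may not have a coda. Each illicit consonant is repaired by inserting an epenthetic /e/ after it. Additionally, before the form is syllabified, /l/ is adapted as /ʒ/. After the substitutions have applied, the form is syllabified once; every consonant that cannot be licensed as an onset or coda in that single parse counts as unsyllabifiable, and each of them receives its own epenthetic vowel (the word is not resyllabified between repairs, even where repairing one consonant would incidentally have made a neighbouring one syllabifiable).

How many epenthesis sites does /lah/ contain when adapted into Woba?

After substitution the input is /ʒah/.
The unsyllabifiable consonants are /h/; each receives one epenthetic vowel.

1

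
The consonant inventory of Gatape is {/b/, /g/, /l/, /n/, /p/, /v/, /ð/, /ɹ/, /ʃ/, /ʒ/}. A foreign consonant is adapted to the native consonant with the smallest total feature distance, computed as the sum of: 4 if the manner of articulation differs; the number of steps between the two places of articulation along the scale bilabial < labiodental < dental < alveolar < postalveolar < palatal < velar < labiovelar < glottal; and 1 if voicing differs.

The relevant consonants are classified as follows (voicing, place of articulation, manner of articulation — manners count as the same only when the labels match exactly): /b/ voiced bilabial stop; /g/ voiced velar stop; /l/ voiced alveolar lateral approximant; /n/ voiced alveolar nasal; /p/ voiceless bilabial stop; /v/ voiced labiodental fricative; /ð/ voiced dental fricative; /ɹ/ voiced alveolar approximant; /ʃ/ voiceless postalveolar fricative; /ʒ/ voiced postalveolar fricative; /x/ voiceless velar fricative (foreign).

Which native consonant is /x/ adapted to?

ʃ

/ʃ/ is closest: same manner (fricative), place distance 2 (velar→postalveolar), same voicing; total 2. Next closest is /ʒ/ at distance 3.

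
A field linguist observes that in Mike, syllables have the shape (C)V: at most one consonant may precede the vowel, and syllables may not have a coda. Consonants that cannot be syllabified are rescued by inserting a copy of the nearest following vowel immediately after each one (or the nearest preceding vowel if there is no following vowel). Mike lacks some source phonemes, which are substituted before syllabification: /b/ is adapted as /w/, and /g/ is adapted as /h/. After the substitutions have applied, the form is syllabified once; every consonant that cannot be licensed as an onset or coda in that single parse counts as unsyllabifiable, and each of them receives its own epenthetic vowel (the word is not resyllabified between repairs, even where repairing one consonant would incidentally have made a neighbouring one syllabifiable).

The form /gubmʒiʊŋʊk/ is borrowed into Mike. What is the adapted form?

Substitution: /g/ → /h/, /b/ → /w/, giving /huwmʒiʊŋʊk/.
The consonants /w/, /m/, /k/ cannot be parsed into a legal (C)V syllable (no codas are permitted; onsets are limited to one consonant).
Epenthesis after each stranded consonant: /w/ → /wi/, /m/ → /mi/, /k/ → /kʊ/.

huwimiʒiʊŋʊkʊ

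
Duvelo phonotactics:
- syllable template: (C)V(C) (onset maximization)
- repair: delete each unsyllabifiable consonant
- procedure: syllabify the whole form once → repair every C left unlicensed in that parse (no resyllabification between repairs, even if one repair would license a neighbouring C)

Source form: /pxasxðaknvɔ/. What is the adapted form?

Under (C)V(C), the unsyllabifiable consonants are /p/, /x/, /n/ (at most one coda consonant is licensed; onsets are limited to one consonant).
Each unlicensed consonant is deleted: /p/, /x/, /n/.

xasðakvɔ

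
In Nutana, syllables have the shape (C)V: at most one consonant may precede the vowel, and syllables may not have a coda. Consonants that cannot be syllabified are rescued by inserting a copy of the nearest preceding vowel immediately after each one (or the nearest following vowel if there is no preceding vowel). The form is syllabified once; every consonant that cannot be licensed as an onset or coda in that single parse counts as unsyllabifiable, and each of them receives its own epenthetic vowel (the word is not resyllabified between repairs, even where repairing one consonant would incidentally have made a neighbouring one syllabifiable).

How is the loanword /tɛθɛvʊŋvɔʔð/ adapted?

tɛθɛvʊŋʊvɔʔɔðɔ

Syllabifying with onset maximization leaves /ŋ/, /ʔ/, /ð/ stranded (no codas are permitted; onsets are limited to one consonant).
Each unlicensed consonant becomes the onset of a new syllable: /ŋ/ → /ŋʊ/, /ʔ/ → /ʔɔ/, /ð/ → /ðɔ/.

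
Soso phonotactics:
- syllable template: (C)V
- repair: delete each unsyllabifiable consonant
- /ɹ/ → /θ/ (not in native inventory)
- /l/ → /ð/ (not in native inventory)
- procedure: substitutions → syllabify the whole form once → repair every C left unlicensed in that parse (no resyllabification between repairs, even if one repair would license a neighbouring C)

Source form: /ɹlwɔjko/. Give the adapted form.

Substitution: /ɹ/ → /θ/, /l/ → /ð/, giving /θðwɔjko/.
Under (C)V, the unsyllabifiable consonants are /θ/, /ð/, /j/ (no codas are permitted; onsets are limited to one consonant).
Deletion applies to /θ/, /ð/, /j/.

wɔko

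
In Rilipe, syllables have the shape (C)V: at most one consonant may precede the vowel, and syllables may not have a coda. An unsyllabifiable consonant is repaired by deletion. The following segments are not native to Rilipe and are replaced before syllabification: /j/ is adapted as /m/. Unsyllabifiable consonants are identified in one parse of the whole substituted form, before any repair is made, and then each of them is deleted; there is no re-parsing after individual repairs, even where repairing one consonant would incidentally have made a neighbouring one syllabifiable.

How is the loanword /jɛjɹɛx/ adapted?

Substitution: /j/ → /m/, giving /mɛmɹɛx/.
The consonants /m/, /x/ cannot be parsed into a legal (C)V syllable (no codas are permitted; onsets are limited to one consonant).
Deleting the stranded consonants removes /m/, /x/.

mɛɹɛ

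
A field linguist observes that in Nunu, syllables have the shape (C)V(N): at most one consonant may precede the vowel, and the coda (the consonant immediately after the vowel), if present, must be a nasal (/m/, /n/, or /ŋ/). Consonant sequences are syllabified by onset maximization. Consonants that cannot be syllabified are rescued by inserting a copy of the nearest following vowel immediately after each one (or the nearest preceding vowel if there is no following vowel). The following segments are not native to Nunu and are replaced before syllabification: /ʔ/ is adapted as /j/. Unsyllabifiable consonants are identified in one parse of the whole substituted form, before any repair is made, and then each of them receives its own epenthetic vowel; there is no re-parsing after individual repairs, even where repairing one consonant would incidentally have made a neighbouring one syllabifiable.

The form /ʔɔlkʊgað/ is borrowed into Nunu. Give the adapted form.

jɔlʊkʊgaða

Substitution: /ʔ/ → /j/, giving /jɔlkʊgað/.
Syllabifying with onset maximization leaves /l/, /ð/ stranded (only a nasal (/m/, /n/, or /ŋ/) is licensed in coda position; onsets are limited to one consonant).
Inserting the epenthetic vowel yields /l/ → /lʊ/, /ð/ → /ða/.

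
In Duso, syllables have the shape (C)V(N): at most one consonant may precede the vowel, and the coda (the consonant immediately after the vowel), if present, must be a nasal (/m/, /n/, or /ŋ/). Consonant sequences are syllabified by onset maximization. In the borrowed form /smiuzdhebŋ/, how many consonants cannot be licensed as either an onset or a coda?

5

The consonants /s/, /z/, /d/, /b/, /ŋ/ cannot be parsed into a legal (C)V(N) syllable (only a nasal (/m/, /n/, or /ŋ/) is licensed in coda position; onsets are limited to one consonant).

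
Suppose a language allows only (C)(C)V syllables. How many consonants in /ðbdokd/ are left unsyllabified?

3

Syllabifying with onset maximization leaves /ð/, /k/, /d/ stranded (no codas are permitted; onsets may contain at most 2 consonants).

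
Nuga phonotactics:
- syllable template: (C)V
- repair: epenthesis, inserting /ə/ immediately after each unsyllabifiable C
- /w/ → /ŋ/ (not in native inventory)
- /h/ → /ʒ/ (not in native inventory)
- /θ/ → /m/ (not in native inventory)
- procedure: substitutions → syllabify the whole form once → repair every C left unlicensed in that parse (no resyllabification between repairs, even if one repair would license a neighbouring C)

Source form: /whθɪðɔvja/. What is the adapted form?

ŋəʒəmɪðɔvəja

Substitution: /w/ → /ŋ/, /h/ → /ʒ/, /θ/ → /m/, giving /ŋʒmɪðɔvja/.
Under (C)V, the unsyllabifiable consonants are /ŋ/, /ʒ/, /v/ (no codas are permitted; onsets are limited to one consonant).
Epenthesis after each stranded consonant: /ŋ/ → /ŋə/, /ʒ/ → /ʒə/, /v/ → /və/.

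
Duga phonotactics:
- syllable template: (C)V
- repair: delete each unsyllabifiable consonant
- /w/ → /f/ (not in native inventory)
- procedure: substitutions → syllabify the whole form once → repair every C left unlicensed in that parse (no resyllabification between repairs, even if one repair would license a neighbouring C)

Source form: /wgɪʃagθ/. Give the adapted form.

gɪʃa

Substitution: /w/ → /f/, giving /fgɪʃagθ/.
The consonants /f/, /g/, /θ/ cannot be parsed into a legal (C)V syllable (no codas are permitted; onsets are limited to one consonant).
Deletion applies to /f/, /g/, /θ/.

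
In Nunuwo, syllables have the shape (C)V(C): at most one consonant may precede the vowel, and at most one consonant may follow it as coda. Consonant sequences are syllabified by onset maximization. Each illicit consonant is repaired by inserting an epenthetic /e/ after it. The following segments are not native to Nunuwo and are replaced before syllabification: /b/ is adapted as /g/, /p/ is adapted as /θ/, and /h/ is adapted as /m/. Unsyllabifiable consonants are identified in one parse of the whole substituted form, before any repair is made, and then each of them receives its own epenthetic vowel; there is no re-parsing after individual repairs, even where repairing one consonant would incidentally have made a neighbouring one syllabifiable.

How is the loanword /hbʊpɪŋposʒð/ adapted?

Substitution: /h/ → /m/, /b/ → /g/, /p/ → /θ/, giving /mgʊθɪŋθosʒð/.
Under (C)V(C), the unsyllabifiable consonants are /m/, /ʒ/, /ð/ (at most one coda consonant is licensed; onsets are limited to one consonant).
Epenthesis after each stranded consonant: /m/ → /me/, /ʒ/ → /ʒe/, /ð/ → /ðe/.

megʊθɪŋθosʒeðe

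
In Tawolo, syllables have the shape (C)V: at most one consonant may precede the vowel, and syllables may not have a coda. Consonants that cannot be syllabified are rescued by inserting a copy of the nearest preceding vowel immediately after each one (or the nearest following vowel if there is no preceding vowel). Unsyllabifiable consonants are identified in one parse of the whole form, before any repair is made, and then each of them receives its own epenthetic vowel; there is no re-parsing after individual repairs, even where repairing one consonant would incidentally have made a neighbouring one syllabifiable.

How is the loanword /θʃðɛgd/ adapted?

θɛʃɛðɛgɛdɛ

The consonants /θ/, /ʃ/, /g/, /d/ cannot be parsed into a legal (C)V syllable (no codas are permitted; onsets are limited to one consonant).
Each unlicensed consonant becomes the onset of a new syllable: /θ/ → /θɛ/, /ʃ/ → /ʃɛ/, /g/ → /gɛ/, /d/ → /dɛ/.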